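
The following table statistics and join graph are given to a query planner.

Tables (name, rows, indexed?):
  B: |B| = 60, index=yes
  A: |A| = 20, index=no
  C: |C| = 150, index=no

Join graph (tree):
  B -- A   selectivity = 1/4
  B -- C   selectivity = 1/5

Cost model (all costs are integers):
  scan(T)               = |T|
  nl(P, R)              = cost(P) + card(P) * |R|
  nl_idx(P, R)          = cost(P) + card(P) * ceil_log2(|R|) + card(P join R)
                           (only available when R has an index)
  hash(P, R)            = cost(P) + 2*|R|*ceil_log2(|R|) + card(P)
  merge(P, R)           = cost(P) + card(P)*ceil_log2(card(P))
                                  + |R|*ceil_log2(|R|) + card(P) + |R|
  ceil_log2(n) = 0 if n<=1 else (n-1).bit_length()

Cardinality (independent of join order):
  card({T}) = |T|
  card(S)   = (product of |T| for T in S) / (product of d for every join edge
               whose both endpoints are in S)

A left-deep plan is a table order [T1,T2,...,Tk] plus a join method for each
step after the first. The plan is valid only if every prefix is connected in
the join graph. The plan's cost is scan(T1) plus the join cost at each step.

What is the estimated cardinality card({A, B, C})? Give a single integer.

9000

Tables in S: A(20), B(60), C(150)
Edges inside S: B-A(d=4), B-C(d=5)
numerator = 20 * 60 * 150 = 180000
denominator = 4 * 5 = 20
card(S) = 180000 / 20 = 9000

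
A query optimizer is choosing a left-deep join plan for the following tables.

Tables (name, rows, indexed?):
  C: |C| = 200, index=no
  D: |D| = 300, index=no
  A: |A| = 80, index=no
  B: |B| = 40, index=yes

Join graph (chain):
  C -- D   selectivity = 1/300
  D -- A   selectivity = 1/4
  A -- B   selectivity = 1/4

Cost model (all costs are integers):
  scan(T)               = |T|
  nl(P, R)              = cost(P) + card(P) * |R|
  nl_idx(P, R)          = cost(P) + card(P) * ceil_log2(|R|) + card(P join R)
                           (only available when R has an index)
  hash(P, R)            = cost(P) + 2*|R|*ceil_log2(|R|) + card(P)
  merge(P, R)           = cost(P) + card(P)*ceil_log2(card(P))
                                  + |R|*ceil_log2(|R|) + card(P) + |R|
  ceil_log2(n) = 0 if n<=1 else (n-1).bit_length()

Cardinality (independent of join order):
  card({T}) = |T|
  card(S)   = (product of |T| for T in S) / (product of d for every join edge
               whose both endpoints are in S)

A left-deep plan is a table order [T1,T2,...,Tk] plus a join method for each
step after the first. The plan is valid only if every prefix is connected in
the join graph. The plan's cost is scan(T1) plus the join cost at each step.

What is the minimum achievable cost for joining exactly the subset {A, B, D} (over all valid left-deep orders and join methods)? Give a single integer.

6840

Selinger DP over subsets of {A,B,D}:
  {D}: scan cost=300, card=300
  {A}: scan cost=80, card=80
  {B}: scan cost=40, card=40
  {AD}: card=6000; try (A,hash)→1720, (D,merge)→3720, (A,merge)→3940, (D,hash)→5560, (D,nl)→24080, (A,nl)→24300; best=1720 via (A,hash)
  {AB}: card=800; try (B,hash)→640, (A,merge)→960, (B,merge)→1000, (A,hash)→1200, (B,nl_idx)→1360, (A,nl)→3240 …(+1); best=640 via (B,hash)
  {ABD}: card=60000; try (D,hash)→6840, (B,hash)→8200, (D,merge)→12440, (B,merge)→86000, (B,nl_idx)→97720, (D,nl)→240640 …(+1); best=6840 via (D,hash)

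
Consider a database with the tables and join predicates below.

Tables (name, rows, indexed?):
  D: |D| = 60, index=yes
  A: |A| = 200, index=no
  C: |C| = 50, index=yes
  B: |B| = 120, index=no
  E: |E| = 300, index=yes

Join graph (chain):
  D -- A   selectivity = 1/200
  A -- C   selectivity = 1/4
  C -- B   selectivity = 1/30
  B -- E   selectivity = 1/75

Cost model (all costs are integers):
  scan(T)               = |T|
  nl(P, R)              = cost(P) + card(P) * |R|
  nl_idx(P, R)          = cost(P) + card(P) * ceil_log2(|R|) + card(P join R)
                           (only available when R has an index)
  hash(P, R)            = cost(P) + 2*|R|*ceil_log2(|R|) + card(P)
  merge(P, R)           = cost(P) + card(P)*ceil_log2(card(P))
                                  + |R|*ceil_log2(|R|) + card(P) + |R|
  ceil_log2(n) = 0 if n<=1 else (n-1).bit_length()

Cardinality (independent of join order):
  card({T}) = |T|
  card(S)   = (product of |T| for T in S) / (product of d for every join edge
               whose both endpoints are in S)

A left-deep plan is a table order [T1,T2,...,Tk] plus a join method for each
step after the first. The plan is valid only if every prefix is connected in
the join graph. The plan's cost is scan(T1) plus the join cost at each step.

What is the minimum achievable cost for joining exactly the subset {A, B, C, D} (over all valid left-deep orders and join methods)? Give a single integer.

4210

Selinger DP over subsets of {A,B,C,D}:
  {D}: scan cost=60, card=60
  {A}: scan cost=200, card=200
  {C}: scan cost=50, card=50
  {B}: scan cost=120, card=120
  {AD}: card=60; try (D,hash)→1120, (D,nl_idx)→1460, (A,merge)→2280, (D,merge)→2420, (A,hash)→3320, (A,nl)→12060 …(+1); best=1120 via (D,hash)
  {AC}: card=2500; try (C,hash)→1000, (A,merge)→2200, (C,merge)→2350, (A,hash)→3300, (C,nl_idx)→3900, (A,nl)→10050 …(+1); best=1000 via (C,hash)
  {BC}: card=200; try (C,hash)→840, (C,nl_idx)→1040, (B,merge)→1360, (C,merge)→1430, (B,hash)→1780, (B,nl)→6050 …(+1); best=840 via (C,hash)
  {ACD}: card=750; try (C,hash)→1780, (C,merge)→1890, (C,nl_idx)→2230, (C,nl)→4120, (D,hash)→4220, (D,nl_idx)→16750 …(+2); best=1780 via (C,hash)
  {ABC}: card=10000; try (A,hash)→4240, (A,merge)→4440, (B,hash)→5180, (B,merge)→34460, (A,nl)→40840, (B,nl)→301000; best=4240 via (A,hash)
  {ABCD}: card=3000; try (B,hash)→4210, (B,merge)→10990, (D,hash)→14960, (D,nl_idx)→67240, (B,nl)→91780, (D,merge)→154660 …(+1); best=4210 via (B,hash)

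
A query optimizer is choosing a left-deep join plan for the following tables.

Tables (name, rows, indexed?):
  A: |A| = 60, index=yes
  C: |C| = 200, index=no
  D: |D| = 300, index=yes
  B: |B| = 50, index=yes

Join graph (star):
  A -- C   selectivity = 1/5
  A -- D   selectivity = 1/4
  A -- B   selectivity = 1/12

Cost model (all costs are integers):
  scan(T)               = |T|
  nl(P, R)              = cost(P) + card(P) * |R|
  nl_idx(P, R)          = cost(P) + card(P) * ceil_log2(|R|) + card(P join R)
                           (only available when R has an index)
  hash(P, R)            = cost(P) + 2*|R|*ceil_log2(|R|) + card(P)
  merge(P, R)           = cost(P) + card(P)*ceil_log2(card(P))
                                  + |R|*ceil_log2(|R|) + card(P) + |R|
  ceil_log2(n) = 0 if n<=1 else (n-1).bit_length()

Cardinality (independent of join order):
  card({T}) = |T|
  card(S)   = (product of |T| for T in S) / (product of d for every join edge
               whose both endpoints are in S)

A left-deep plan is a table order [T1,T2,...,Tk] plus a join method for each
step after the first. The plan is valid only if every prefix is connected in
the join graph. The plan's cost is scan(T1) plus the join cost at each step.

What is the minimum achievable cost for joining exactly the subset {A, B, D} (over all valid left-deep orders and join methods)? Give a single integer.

Selinger DP over subsets of {A,B,D}:
  {A}: scan cost=60, card=60
  {D}: scan cost=300, card=300
  {B}: scan cost=50, card=50
  {AD}: card=4500; try (A,hash)→1320, (D,merge)→3480, (A,merge)→3720, (D,nl_idx)→5100, (D,hash)→5520, (A,nl_idx)→6600 …(+2); best=1320 via (A,hash)
  {AB}: card=250; try (A,nl_idx)→600, (B,nl_idx)→670, (B,hash)→720, (A,hash)→820, (A,merge)→820, (B,merge)→830 …(+2); best=600 via (A,nl_idx)
  {ABD}: card=18750; try (D,merge)→5850, (D,hash)→6250, (B,hash)→6420, (D,nl_idx)→21600, (B,nl_idx)→47070, (B,merge)→64670 …(+2); best=5850 via (D,merge)

5850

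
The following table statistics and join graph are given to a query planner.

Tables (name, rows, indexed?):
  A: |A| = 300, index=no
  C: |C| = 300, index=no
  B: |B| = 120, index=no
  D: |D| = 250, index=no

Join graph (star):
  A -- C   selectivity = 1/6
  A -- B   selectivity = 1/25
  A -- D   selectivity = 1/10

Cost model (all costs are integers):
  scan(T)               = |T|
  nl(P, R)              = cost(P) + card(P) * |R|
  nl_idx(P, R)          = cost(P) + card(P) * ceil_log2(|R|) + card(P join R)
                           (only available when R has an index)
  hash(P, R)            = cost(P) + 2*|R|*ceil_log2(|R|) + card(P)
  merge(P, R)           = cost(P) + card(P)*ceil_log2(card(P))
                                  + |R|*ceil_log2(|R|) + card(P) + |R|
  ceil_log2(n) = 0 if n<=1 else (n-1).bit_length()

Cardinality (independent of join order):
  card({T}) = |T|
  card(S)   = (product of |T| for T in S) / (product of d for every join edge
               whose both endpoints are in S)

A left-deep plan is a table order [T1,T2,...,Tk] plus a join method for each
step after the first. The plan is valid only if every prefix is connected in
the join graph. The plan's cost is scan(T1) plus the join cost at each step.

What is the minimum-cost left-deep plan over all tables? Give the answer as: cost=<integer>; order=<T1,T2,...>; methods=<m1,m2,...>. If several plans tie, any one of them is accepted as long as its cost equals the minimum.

cost=49120; order=A,B,D,C; methods=hash,hash,hash

Selinger DP (subsets sized 1..n):
  {A}: scan cost=300, card=300
  {C}: scan cost=300, card=300
  {B}: scan cost=120, card=120
  {D}: scan cost=250, card=250
  {AC}: card=15000; try (C,hash)→6000, (A,hash)→6000, (C,merge)→6300, (A,merge)→6300, (C,nl)→90300, (A,nl)→90300; best=6000 via (C,hash)
  {AB}: card=1440; try (B,hash)→2280, (A,merge)→4080, (B,merge)→4260, (A,hash)→5640, (A,nl)→36120, (B,nl)→36300; best=2280 via (B,hash)
  {AD}: card=7500; try (D,hash)→4600, (A,merge)→5500, (D,merge)→5550, (A,hash)→5900, (A,nl)→75250, (D,nl)→75300; best=4600 via (D,hash)
  {ABC}: card=72000; try (C,hash)→9120, (C,merge)→22560, (B,hash)→22680, (B,merge)→231960, (C,nl)→434280, (B,nl)→1806000; best=9120 via (C,hash)
  {ACD}: card=375000; try (C,hash)→17500, (D,hash)→25000, (C,merge)→112600, (D,merge)→233250, (C,nl)→2254600, (D,nl)→3756000; best=17500 via (C,hash)
  {ABD}: card=36000; try (D,hash)→7720, (B,hash)→13780, (D,merge)→21810, (B,merge)→110560, (D,nl)→362280, (B,nl)→904600; best=7720 via (D,hash)
  {ABCD}: card=1800000; try (C,hash)→49120, (D,hash)→85120, (B,hash)→394180, (C,merge)→622720, (D,merge)→1307370, (B,merge)→7518460 …(+3); best=49120 via (C,hash)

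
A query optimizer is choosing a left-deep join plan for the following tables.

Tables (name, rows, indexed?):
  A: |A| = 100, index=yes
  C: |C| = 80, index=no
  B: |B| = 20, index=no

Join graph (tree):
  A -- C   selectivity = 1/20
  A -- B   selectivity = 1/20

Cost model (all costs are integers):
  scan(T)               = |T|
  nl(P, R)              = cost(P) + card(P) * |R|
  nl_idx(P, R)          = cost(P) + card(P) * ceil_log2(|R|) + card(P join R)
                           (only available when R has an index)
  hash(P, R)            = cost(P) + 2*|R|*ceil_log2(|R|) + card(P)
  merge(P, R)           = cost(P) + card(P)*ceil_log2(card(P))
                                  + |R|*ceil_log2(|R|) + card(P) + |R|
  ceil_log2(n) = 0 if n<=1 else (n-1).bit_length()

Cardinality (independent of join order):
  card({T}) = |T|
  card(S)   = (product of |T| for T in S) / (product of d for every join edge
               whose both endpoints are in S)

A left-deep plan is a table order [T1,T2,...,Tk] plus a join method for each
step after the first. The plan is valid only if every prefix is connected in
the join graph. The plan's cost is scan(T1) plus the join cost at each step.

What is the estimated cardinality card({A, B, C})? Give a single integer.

Tables in S: A(100), B(20), C(80)
Edges inside S: A-C(d=20), A-B(d=20)
numerator = 100 * 20 * 80 = 160000
denominator = 20 * 20 = 400
card(S) = 160000 / 400 = 400

400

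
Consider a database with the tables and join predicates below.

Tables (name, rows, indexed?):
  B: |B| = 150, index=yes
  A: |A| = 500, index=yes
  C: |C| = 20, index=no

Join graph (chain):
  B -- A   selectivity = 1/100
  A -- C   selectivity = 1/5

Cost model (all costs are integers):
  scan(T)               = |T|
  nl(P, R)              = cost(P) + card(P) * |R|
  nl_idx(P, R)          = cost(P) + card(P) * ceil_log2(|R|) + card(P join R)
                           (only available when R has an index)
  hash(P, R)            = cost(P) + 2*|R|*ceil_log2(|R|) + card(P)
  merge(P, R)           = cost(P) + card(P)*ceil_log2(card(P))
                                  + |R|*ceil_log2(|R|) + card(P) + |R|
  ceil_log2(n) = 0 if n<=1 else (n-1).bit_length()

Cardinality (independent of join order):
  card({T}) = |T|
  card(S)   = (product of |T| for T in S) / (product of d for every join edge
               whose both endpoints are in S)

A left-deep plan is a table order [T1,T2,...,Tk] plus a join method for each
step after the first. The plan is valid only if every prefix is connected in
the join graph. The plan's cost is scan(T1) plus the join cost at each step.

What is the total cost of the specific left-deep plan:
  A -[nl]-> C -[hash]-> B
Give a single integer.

step 1: scan A: cost=500, card=500
step 2: join C via nl
    card(P join C) = 500*20/(5) = 2000
    cost = 500 + 500*20 = 10500
step 3: join B via hash
    card(P join B) = 2000*150/(100) = 3000
    cost = 10500 + 2*150*8 + 2000 = 14900

14900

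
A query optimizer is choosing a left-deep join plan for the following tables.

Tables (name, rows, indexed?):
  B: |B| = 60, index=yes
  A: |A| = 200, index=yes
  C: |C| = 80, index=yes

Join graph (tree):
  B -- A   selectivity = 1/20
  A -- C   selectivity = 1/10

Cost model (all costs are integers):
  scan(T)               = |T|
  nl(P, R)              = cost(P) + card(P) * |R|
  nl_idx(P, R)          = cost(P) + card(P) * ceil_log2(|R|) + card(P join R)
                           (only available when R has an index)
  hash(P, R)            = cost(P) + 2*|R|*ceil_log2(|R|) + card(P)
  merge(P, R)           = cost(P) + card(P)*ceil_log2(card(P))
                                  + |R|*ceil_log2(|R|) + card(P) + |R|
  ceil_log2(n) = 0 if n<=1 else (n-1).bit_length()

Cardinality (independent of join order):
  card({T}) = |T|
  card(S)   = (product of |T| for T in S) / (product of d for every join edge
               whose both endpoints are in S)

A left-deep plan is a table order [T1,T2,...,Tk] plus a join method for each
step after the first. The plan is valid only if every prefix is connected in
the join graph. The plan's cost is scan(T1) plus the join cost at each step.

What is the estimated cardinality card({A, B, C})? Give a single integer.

Tables in S: A(200), B(60), C(80)
Edges inside S: B-A(d=20), A-C(d=10)
numerator = 200 * 60 * 80 = 960000
denominator = 20 * 10 = 200
card(S) = 960000 / 200 = 4800

4800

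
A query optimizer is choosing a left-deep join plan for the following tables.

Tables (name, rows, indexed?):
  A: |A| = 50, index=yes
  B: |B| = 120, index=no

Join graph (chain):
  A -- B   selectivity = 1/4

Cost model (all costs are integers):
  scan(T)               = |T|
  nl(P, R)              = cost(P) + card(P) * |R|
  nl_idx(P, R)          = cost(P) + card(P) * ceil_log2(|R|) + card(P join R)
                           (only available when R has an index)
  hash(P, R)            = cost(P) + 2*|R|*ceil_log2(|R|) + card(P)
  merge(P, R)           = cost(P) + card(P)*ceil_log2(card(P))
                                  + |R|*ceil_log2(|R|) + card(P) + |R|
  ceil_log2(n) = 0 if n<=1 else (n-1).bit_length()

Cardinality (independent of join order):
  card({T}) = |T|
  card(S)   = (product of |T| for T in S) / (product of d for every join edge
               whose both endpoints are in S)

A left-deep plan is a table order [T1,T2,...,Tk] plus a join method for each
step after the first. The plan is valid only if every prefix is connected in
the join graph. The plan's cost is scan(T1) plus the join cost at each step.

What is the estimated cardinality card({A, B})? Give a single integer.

Tables in S: A(50), B(120)
Edges inside S: A-B(d=4)
numerator = 50 * 120 = 6000
denominator = 4 = 4
card(S) = 6000 / 4 = 1500

1500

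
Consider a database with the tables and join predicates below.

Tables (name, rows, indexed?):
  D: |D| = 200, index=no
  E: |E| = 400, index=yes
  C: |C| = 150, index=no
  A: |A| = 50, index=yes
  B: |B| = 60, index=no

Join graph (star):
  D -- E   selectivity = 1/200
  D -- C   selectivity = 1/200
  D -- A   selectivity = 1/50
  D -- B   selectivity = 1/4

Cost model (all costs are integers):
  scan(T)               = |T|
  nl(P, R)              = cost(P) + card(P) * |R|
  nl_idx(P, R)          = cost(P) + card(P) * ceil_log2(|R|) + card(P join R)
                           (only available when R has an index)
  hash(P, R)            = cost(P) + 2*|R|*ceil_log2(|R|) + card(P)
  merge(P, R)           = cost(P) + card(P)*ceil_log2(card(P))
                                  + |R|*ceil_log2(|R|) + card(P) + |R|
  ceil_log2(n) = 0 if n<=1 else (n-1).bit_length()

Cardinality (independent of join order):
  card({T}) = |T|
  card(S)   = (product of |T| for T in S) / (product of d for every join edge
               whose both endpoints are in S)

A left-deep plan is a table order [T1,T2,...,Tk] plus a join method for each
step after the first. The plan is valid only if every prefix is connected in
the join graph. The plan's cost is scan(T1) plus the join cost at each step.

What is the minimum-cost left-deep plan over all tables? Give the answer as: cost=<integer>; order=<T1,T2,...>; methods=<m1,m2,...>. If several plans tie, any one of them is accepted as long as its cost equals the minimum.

cost=6220; order=D,C,A,E,B; methods=hash,hash,nl_idx,hash

Selinger DP (subsets sized 1..n):
  {D}: scan cost=200, card=200
  {E}: scan cost=400, card=400
  {C}: scan cost=150, card=150
  {A}: scan cost=50, card=50
  {B}: scan cost=60, card=60
  {DE}: card=400; try (E,nl_idx)→2400, (D,hash)→4000, (E,merge)→6000, (D,merge)→6200, (E,hash)→7600, (E,nl)→80200 …(+1); best=2400 via (E,nl_idx)
  {CD}: card=150; try (C,hash)→2800, (D,merge)→3300, (C,merge)→3350, (D,hash)→3500, (D,nl)→30150, (C,nl)→30200; best=2800 via (C,hash)
  {AD}: card=200; try (A,hash)→1000, (A,nl_idx)→1600, (D,merge)→2200, (A,merge)→2350, (D,hash)→3300, (D,nl)→10050 …(+1); best=1000 via (A,hash)
  {BD}: card=3000; try (B,hash)→1120, (D,merge)→2280, (B,merge)→2420, (D,hash)→3320, (D,nl)→12060, (B,nl)→12200; best=1120 via (B,hash)
  {CDE}: card=300; try (E,nl_idx)→4450, (C,hash)→5200, (C,merge)→7750, (E,merge)→8150, (E,hash)→10150, (C,nl)→62400 …(+1); best=4450 via (E,nl_idx)
  {ADE}: card=400; try (E,nl_idx)→3200, (A,hash)→3400, (A,nl_idx)→5200, (A,merge)→6750, (E,merge)→6800, (E,hash)→8400 …(+2); best=3200 via (E,nl_idx)
  {BDE}: card=6000; try (B,hash)→3520, (B,merge)→6820, (E,hash)→11320, (B,nl)→26400, (E,nl_idx)→34120, (E,merge)→44120 …(+1); best=3520 via (B,hash)
  {ACD}: card=150; try (A,hash)→3550, (C,hash)→3600, (A,nl_idx)→3850, (C,merge)→4150, (A,merge)→4500, (A,nl)→10300 …(+1); best=3550 via (A,hash)
  {BCD}: card=2250; try (B,hash)→3670, (B,merge)→4570, (C,hash)→6520, (B,nl)→11800, (C,merge)→41470, (C,nl)→451120; best=3670 via (B,hash)
  {ABD}: card=3000; try (B,hash)→1920, (B,merge)→3220, (A,hash)→4720, (B,nl)→13000, (A,nl_idx)→22120, (A,merge)→40470 …(+1); best=1920 via (B,hash)
  {ACDE}: card=300; try (E,nl_idx)→5200, (A,hash)→5350, (C,hash)→6000, (A,nl_idx)→6550, (A,merge)→7800, (C,merge)→8550 …(+5); best=5200 via (E,nl_idx)
  {BCDE}: card=4500; try (B,hash)→5470, (B,merge)→7870, (C,hash)→11920, (E,hash)→13120, (B,nl)→22450, (E,nl_idx)→28420 …(+4); best=5470 via (B,hash)
  {ABDE}: card=6000; try (B,hash)→4320, (B,merge)→7620, (A,hash)→10120, (E,hash)→12120, (B,nl)→27200, (E,nl_idx)→34920 …(+5); best=4320 via (B,hash)
  {ABCD}: card=2250; try (B,hash)→4420, (B,merge)→5320, (A,hash)→6520, (C,hash)→7320, (B,nl)→12550, (A,nl_idx)→19420 …(+4); best=4420 via (B,hash)
  {ABCDE}: card=4500; try (B,hash)→6220, (B,merge)→8620, (A,hash)→10570, (C,hash)→12720, (E,hash)→13870, (B,nl)→23200 …(+8); best=6220 via (B,hash)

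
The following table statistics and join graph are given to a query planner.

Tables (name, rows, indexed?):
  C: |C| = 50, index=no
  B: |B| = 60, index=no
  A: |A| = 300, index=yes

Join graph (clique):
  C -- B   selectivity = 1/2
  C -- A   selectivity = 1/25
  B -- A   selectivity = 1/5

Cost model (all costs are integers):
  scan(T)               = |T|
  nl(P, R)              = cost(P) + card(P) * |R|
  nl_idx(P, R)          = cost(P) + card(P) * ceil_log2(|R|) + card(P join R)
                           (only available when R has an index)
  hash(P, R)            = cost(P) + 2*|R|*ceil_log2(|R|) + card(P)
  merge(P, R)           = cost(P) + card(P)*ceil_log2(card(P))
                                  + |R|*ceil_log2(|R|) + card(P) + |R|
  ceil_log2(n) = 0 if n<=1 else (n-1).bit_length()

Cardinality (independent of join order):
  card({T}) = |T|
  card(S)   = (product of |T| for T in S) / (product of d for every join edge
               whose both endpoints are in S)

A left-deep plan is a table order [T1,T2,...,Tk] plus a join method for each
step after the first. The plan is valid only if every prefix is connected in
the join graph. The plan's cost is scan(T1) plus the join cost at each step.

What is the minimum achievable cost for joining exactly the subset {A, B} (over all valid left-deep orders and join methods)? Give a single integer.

Selinger DP over subsets of {A,B}:
  {B}: scan cost=60, card=60
  {A}: scan cost=300, card=300
  {AB}: card=3600; try (B,hash)→1320, (A,merge)→3480, (B,merge)→3720, (A,nl_idx)→4200, (A,hash)→5520, (A,nl)→18060 …(+1); best=1320 via (B,hash)

1320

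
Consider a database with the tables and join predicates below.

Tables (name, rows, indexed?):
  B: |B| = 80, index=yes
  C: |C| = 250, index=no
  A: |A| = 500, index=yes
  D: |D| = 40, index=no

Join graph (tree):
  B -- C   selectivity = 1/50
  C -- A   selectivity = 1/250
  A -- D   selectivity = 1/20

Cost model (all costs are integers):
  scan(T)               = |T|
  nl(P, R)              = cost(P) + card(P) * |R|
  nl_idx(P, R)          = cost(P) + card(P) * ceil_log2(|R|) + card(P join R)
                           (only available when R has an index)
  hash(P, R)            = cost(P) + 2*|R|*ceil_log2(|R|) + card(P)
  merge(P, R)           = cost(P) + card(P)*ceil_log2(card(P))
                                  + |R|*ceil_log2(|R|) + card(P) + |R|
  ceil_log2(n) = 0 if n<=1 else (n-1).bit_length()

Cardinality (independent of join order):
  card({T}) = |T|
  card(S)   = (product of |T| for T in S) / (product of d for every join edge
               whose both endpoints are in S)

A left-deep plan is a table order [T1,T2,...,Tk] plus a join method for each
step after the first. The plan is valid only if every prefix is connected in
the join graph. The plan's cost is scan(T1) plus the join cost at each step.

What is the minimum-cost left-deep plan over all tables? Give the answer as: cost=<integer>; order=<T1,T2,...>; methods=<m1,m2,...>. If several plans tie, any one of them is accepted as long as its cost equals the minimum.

cost=5900; order=C,A,B,D; methods=nl_idx,hash,hash

Selinger DP (subsets sized 1..n):
  {B}: scan cost=80, card=80
  {C}: scan cost=250, card=250
  {A}: scan cost=500, card=500
  {D}: scan cost=40, card=40
  {BC}: card=400; try (B,hash)→1620, (B,nl_idx)→2400, (C,merge)→2970, (B,merge)→3140, (C,hash)→4160, (C,nl)→20080 …(+1); best=1620 via (B,hash)
  {AC}: card=500; try (A,nl_idx)→3000, (C,hash)→5000, (A,merge)→7500, (C,merge)→7750, (A,hash)→9500, (A,nl)→125250 …(+1); best=3000 via (A,nl_idx)
  {AD}: card=1000; try (A,nl_idx)→1400, (D,hash)→1480, (A,merge)→5320, (D,merge)→5780, (A,hash)→9080, (A,nl)→20040 …(+1); best=1400 via (A,nl_idx)
  {ABC}: card=800; try (B,hash)→4620, (A,nl_idx)→6020, (B,nl_idx)→7300, (B,merge)→8640, (A,merge)→10620, (A,hash)→11020 …(+2); best=4620 via (B,hash)
  {ACD}: card=1000; try (D,hash)→3980, (C,hash)→6400, (D,merge)→8280, (C,merge)→14650, (D,nl)→23000, (C,nl)→251400; best=3980 via (D,hash)
  {ABCD}: card=1600; try (D,hash)→5900, (B,hash)→6100, (B,nl_idx)→12580, (D,merge)→13700, (B,merge)→15620, (D,nl)→36620 …(+1); best=5900 via (D,hash)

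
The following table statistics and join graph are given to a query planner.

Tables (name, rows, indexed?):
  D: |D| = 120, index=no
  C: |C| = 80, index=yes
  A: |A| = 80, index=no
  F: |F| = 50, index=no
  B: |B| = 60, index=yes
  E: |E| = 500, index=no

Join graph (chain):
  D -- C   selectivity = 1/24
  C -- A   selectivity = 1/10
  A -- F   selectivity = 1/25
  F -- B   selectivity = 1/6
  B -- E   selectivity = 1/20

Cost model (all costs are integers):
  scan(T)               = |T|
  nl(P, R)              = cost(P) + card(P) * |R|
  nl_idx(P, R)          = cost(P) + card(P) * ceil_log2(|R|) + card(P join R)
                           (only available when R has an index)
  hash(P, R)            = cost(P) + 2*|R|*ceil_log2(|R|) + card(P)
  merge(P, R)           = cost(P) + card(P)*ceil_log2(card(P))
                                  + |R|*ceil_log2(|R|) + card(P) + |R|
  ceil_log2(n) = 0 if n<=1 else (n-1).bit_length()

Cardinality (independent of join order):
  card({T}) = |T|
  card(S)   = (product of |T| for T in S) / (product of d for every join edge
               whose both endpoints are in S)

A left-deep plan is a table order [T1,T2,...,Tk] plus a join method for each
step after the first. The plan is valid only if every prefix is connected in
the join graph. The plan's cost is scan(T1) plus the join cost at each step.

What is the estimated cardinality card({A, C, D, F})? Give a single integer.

Tables in S: A(80), C(80), D(120), F(50)
Edges inside S: D-C(d=24), C-A(d=10), A-F(d=25)
numerator = 80 * 80 * 120 * 50 = 38400000
denominator = 24 * 10 * 25 = 6000
card(S) = 38400000 / 6000 = 6400

6400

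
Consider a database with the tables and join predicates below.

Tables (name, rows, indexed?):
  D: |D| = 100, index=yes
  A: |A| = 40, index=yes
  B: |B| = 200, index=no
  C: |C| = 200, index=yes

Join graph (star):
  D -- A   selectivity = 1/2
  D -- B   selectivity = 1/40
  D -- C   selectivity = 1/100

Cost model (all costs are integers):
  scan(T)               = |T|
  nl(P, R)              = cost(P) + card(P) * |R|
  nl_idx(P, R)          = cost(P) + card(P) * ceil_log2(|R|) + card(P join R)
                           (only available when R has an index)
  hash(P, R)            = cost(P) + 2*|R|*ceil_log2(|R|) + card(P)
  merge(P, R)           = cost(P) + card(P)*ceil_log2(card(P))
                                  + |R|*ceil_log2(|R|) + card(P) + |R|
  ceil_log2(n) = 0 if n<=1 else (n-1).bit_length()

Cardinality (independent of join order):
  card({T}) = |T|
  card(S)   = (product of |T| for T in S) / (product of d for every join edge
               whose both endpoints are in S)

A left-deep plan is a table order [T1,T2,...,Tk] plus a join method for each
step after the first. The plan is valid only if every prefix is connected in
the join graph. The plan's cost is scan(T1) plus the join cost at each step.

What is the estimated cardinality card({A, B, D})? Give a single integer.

10000

Tables in S: A(40), B(200), D(100)
Edges inside S: D-A(d=2), D-B(d=40)
numerator = 40 * 200 * 100 = 800000
denominator = 2 * 40 = 80
card(S) = 800000 / 80 = 10000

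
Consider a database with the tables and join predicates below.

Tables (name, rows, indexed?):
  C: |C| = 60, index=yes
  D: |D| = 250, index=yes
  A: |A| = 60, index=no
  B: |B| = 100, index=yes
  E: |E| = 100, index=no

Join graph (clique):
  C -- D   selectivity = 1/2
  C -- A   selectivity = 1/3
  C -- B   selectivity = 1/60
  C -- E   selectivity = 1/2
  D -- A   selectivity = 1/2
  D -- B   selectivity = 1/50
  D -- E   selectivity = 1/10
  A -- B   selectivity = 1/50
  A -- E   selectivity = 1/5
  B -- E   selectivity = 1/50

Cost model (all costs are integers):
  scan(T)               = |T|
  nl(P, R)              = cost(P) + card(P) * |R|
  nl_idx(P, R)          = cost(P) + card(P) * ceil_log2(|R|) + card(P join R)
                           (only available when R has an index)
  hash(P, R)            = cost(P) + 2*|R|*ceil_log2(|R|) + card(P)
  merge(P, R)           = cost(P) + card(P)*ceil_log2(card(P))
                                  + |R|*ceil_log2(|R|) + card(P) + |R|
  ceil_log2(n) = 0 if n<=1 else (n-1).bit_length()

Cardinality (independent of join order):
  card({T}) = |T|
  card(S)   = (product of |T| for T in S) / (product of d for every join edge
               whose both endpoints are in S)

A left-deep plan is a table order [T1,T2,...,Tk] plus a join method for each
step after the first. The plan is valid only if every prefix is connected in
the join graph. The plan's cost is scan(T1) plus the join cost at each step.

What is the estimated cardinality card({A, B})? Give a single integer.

120

Tables in S: A(60), B(100)
Edges inside S: A-B(d=50)
numerator = 60 * 100 = 6000
denominator = 50 = 50
card(S) = 6000 / 50 = 120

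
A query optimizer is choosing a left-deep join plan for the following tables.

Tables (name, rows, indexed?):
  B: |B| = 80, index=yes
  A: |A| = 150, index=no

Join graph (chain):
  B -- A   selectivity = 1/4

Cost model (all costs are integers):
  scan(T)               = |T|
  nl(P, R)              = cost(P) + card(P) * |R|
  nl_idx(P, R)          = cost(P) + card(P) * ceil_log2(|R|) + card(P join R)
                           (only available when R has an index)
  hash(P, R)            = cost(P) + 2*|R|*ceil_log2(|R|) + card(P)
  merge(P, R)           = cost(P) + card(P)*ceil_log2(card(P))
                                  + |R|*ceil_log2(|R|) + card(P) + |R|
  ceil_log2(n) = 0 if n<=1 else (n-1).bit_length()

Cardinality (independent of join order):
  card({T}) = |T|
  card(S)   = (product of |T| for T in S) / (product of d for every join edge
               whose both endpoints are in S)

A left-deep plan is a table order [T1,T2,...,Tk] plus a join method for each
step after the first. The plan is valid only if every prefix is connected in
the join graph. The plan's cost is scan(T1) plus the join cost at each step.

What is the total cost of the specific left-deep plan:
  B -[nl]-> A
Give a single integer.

12080

step 1: scan B: cost=80, card=80
step 2: join A via nl
    card(P join A) = 80*150/(4) = 3000
    cost = 80 + 80*150 = 12080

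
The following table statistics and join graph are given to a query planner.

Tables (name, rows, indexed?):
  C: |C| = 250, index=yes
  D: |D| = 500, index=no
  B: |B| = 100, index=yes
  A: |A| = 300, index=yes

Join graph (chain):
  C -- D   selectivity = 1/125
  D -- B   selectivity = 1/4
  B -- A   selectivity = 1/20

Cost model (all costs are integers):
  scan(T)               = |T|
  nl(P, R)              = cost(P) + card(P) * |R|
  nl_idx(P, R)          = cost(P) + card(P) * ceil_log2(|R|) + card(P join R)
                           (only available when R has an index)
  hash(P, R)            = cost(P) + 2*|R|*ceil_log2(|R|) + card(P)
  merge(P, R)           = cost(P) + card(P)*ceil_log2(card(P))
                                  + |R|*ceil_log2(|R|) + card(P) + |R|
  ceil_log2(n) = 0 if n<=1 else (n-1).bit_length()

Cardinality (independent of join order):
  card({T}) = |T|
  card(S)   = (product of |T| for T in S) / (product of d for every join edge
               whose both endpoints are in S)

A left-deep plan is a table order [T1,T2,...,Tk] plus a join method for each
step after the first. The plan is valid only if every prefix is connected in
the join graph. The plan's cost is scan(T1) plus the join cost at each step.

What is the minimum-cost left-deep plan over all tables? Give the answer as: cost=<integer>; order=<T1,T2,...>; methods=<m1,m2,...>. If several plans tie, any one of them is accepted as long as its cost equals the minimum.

Selinger DP (subsets sized 1..n):
  {C}: scan cost=250, card=250
  {D}: scan cost=500, card=500
  {B}: scan cost=100, card=100
  {A}: scan cost=300, card=300
  {CD}: card=1000; try (C,hash)→5000, (C,nl_idx)→5500, (D,merge)→7500, (C,merge)→7750, (D,hash)→9500, (D,nl)→125250 …(+1); best=5000 via (C,hash)
  {BD}: card=12500; try (B,hash)→2400, (D,merge)→5900, (B,merge)→6300, (D,hash)→9200, (B,nl_idx)→16500, (D,nl)→50100 …(+1); best=2400 via (B,hash)
  {AB}: card=1500; try (B,hash)→2000, (A,nl_idx)→2500, (B,nl_idx)→3900, (A,merge)→3900, (B,merge)→4100, (A,hash)→5600 …(+2); best=2000 via (B,hash)
  {BCD}: card=25000; try (B,hash)→7400, (B,merge)→16800, (C,hash)→18900, (B,nl_idx)→37000, (B,nl)→105000, (C,nl_idx)→127400 …(+2); best=7400 via (B,hash)
  {ABD}: card=187500; try (D,hash)→12500, (A,hash)→20300, (D,merge)→25000, (A,merge)→192900, (A,nl_idx)→302400, (D,nl)→752000 …(+1); best=12500 via (D,hash)
  {ABCD}: card=375000; try (A,hash)→37800, (C,hash)→204000, (A,merge)→410400, (A,nl_idx)→607400, (C,nl_idx)→1887500, (C,merge)→3577250 …(+2); best=37800 via (A,hash)

cost=37800; order=D,C,B,A; methods=hash,hash,hash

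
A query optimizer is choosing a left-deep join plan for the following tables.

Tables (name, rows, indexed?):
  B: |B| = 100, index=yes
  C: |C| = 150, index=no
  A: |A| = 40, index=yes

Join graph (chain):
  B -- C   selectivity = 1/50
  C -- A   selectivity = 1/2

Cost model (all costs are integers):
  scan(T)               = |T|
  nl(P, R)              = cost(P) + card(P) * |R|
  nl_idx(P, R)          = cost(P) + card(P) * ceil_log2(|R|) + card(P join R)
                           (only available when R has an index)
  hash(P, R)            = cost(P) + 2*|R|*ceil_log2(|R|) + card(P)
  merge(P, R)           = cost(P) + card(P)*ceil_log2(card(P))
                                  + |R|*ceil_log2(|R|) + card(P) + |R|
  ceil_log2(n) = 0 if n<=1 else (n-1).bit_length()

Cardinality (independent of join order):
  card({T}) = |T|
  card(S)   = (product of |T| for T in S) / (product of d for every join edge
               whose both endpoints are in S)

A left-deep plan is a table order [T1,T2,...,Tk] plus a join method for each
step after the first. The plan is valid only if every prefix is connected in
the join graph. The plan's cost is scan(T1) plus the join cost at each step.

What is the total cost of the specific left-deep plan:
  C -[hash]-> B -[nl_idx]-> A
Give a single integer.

9500

step 1: scan C: cost=150, card=150
step 2: join B via hash
    card(P join B) = 150*100/(50) = 300
    cost = 150 + 2*100*7 + 150 = 1700
step 3: join A via nl_idx
    card(P join A) = 300*40/(2) = 6000
    cost = 1700 + 300*6 + 6000 = 9500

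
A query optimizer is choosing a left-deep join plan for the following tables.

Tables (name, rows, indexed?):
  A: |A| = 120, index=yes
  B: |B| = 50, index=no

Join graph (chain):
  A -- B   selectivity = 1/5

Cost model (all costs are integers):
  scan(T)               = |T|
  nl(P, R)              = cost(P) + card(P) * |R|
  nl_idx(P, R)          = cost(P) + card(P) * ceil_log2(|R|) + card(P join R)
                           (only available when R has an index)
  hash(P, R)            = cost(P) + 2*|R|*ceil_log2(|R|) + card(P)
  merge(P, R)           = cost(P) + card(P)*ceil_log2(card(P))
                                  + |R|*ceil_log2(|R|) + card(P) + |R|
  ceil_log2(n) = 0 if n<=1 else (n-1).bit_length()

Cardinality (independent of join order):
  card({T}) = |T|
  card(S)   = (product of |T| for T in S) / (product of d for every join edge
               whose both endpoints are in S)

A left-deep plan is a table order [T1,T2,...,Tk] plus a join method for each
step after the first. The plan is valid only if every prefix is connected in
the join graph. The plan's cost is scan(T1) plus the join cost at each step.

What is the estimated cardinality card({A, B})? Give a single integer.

Tables in S: A(120), B(50)
Edges inside S: A-B(d=5)
numerator = 120 * 50 = 6000
denominator = 5 = 5
card(S) = 6000 / 5 = 1200

1200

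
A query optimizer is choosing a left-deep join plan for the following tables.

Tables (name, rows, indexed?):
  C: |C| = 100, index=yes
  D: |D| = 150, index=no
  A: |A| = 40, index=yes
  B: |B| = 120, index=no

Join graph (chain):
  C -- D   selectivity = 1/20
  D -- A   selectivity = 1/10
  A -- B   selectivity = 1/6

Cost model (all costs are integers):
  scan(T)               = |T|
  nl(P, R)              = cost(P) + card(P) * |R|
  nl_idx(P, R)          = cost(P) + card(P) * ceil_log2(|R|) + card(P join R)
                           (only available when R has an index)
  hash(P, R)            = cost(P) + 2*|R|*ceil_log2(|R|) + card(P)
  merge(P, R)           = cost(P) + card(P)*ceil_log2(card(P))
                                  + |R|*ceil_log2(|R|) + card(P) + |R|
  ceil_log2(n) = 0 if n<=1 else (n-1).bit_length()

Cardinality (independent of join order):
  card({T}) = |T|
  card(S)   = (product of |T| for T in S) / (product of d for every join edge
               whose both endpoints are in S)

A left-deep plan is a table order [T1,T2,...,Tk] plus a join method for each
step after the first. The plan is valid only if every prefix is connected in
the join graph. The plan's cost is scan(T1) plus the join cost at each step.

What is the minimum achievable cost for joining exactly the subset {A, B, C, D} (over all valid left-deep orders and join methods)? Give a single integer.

Selinger DP over subsets of {A,B,C,D}:
  {C}: scan cost=100, card=100
  {D}: scan cost=150, card=150
  {A}: scan cost=40, card=40
  {B}: scan cost=120, card=120
  {CD}: card=750; try (C,hash)→1700, (C,nl_idx)→1950, (D,merge)→2250, (C,merge)→2300, (D,hash)→2600, (D,nl)→15100 …(+1); best=1700 via (C,hash)
  {AD}: card=600; try (A,hash)→780, (A,nl_idx)→1650, (D,merge)→1670, (A,merge)→1780, (D,hash)→2480, (D,nl)→6040 …(+1); best=780 via (A,hash)
  {AB}: card=800; try (A,hash)→720, (B,merge)→1280, (A,merge)→1360, (A,nl_idx)→1640, (B,hash)→1760, (B,nl)→4840 …(+1); best=720 via (A,hash)
  {ACD}: card=3000; try (C,hash)→2780, (A,hash)→2930, (C,nl_idx)→7980, (C,merge)→8180, (A,nl_idx)→9200, (A,merge)→10230 …(+2); best=2780 via (C,hash)
  {ABD}: card=12000; try (B,hash)→3060, (D,hash)→3920, (B,merge)→8340, (D,merge)→10870, (B,nl)→72780, (D,nl)→120720; best=3060 via (B,hash)
  {ABCD}: card=60000; try (B,hash)→7460, (C,hash)→16460, (B,merge)→42740, (C,nl_idx)→147060, (C,merge)→183860, (B,nl)→362780 …(+1); best=7460 via (B,hash)

7460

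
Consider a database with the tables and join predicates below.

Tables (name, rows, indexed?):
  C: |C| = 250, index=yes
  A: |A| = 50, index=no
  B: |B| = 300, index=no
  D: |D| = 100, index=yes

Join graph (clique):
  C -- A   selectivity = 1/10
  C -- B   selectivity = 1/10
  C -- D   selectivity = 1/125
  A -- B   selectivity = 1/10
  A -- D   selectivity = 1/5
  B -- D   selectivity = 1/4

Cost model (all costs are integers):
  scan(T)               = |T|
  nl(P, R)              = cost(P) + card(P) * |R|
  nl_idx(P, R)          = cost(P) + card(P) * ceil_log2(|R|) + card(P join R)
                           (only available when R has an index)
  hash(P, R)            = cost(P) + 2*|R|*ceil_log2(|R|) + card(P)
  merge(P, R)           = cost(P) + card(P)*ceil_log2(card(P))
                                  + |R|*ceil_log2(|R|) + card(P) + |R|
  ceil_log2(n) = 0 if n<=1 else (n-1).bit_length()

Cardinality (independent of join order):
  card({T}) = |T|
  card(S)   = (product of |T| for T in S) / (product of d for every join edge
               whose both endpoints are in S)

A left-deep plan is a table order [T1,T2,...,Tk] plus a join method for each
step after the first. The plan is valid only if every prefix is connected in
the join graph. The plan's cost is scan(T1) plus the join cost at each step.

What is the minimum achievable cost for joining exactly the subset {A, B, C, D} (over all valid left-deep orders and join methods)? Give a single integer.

Selinger DP over subsets of {A,B,C,D}:
  {C}: scan cost=250, card=250
  {A}: scan cost=50, card=50
  {B}: scan cost=300, card=300
  {D}: scan cost=100, card=100
  {AC}: card=1250; try (A,hash)→1100, (C,nl_idx)→1700, (C,merge)→2650, (A,merge)→2850, (C,hash)→4100, (C,nl)→12550 …(+1); best=1100 via (A,hash)
  {BC}: card=7500; try (C,hash)→4600, (B,merge)→5500, (C,merge)→5550, (B,hash)→5900, (C,nl_idx)→10200, (B,nl)→75250 …(+1); best=4600 via (C,hash)
  {CD}: card=200; try (C,nl_idx)→1100, (D,hash)→1900, (D,nl_idx)→2200, (C,merge)→3150, (D,merge)→3300, (C,hash)→4200 …(+2); best=1100 via (C,nl_idx)
  {AB}: card=1500; try (A,hash)→1200, (B,merge)→3400, (A,merge)→3650, (B,hash)→5500, (B,nl)→15050, (A,nl)→15300; best=1200 via (A,hash)
  {AD}: card=1000; try (A,hash)→800, (D,merge)→1200, (A,merge)→1250, (D,nl_idx)→1400, (D,hash)→1500, (D,nl)→5050 …(+1); best=800 via (A,hash)
  {BD}: card=7500; try (D,hash)→2000, (B,merge)→3900, (D,merge)→4100, (B,hash)→5600, (D,nl_idx)→9900, (B,nl)→30100 …(+1); best=2000 via (D,hash)
  {ABC}: card=3750; try (C,hash)→6700, (B,hash)→7750, (A,hash)→12700, (C,nl_idx)→16950, (B,merge)→19100, (C,merge)→21450 …(+4); best=6700 via (C,hash)
  {ACD}: card=200; try (A,hash)→1900, (A,merge)→3250, (D,hash)→3750, (C,hash)→5800, (C,nl_idx)→9000, (D,nl_idx)→10050 …(+5); best=1900 via (A,hash)
  {BCD}: card=1500; try (B,merge)→5900, (B,hash)→6700, (D,hash)→13500, (C,hash)→13500, (D,nl_idx)→58600, (B,nl)→61100 …(+5); best=5900 via (B,merge)
  {ABD}: card=7500; try (D,hash)→4100, (B,hash)→7200, (A,hash)→10100, (B,merge)→14800, (D,nl_idx)→19200, (D,merge)→20000 …(+4); best=4100 via (D,hash)
  {ABCD}: card=150; try (B,merge)→6700, (B,hash)→7500, (A,hash)→8000, (D,hash)→11850, (C,hash)→15600, (A,merge)→24250 …(+8); best=6700 via (B,merge)

6700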